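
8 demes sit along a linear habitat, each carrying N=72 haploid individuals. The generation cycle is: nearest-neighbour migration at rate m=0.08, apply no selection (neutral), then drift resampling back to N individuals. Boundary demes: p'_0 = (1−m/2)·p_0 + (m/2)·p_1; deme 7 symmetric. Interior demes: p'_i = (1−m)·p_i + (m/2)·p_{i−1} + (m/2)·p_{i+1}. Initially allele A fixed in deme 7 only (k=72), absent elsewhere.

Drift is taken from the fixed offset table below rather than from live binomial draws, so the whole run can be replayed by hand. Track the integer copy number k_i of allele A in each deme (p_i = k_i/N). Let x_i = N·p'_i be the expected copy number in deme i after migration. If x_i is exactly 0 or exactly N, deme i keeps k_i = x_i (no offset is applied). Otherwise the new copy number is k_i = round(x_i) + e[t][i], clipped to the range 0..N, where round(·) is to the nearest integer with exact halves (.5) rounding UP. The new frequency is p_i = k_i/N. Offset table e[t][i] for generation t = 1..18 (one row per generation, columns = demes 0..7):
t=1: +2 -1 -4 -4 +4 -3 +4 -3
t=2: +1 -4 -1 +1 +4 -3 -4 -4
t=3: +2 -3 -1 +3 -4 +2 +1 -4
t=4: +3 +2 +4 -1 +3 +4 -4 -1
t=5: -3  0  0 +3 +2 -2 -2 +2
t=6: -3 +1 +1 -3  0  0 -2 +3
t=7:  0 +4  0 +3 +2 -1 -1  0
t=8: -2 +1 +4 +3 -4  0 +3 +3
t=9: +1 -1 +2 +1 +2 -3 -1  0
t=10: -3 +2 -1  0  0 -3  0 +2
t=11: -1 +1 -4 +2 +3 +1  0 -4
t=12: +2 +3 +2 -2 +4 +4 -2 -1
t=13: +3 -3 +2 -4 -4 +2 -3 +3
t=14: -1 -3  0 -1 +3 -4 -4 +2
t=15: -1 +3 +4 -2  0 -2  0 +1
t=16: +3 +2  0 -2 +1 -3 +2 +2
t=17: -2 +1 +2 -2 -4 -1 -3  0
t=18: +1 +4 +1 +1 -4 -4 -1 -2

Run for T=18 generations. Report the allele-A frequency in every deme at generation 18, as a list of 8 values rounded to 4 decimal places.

[0.0694, 0.1806, 0.1528, 0.0278, 0.0139, 0.0000, 0.1389, 0.5833]

t=0: k=[0 0 0 0 0 0 0 72]
t=1: x=[0.0000 0.0000 0.0000 0.0000 0.0000 0.0000 2.8800 69.1200] k=[0 0 0 0 0 0 7 66]
t=2: x=[0.0000 0.0000 0.0000 0.0000 0.0000 0.2800 9.0800 63.6400] k=[0 0 0 0 0 0 5 60]
t=3: x=[0.0000 0.0000 0.0000 0.0000 0.0000 0.2000 7.0000 57.8000] k=[0 0 0 0 0 2 8 54]
t=4: x=[0.0000 0.0000 0.0000 0.0000 0.0800 2.1600 9.6000 52.1600] k=[0 0 0 0 3 6 6 51]
t=5: x=[0.0000 0.0000 0.0000 0.1200 3.0000 5.8800 7.8000 49.2000] k=[0 0 0 3 5 4 6 51]
t=6: x=[0.0000 0.0000 0.1200 2.9600 4.8800 4.1200 7.7200 49.2000] k=[0 0 1 0 5 4 6 52]
t=7: x=[0.0000 0.0400 0.9200 0.2400 4.7600 4.1200 7.7600 50.1600] k=[0 4 1 3 7 3 7 50]
t=8: x=[0.1600 3.7200 1.2000 3.0800 6.6800 3.3200 8.5600 48.2800] k=[0 5 5 6 3 3 12 51]
t=9: x=[0.2000 4.8000 5.0400 5.8400 3.1200 3.3600 13.2000 49.4400] k=[1 4 7 7 5 0 12 49]
t=10: x=[1.1200 4.0000 6.8800 6.9200 4.8800 0.6800 13.0000 47.5200] k=[0 6 6 7 5 0 13 50]
t=11: x=[0.2400 5.7600 6.0400 6.8800 4.8800 0.7200 13.9600 48.5200] k=[0 7 2 9 8 2 14 45]
t=12: x=[0.2800 6.5200 2.4800 8.6800 7.8000 2.7200 14.7600 43.7600] k=[2 10 4 7 12 7 13 43]
t=13: x=[2.3200 9.4400 4.3600 7.0800 11.6000 7.4400 13.9600 41.8000] k=[5 6 6 3 8 9 11 45]
t=14: x=[5.0400 5.9600 5.8800 3.3200 7.8400 9.0400 12.2800 43.6400] k=[4 3 6 2 11 5 8 46]
t=15: x=[3.9600 3.1600 5.7200 2.5200 10.4000 5.3600 9.4000 44.4800] k=[3 6 10 1 10 3 9 45]
t=16: x=[3.1200 6.0400 9.4800 1.7200 9.3600 3.5200 10.2000 43.5600] k=[6 8 9 0 10 1 12 46]
t=17: x=[6.0800 7.9600 8.6000 0.7600 9.2400 1.8000 12.9200 44.6400] k=[4 9 11 0 5 1 10 45]
t=18: x=[4.2000 8.8800 10.4800 0.6400 4.6400 1.5200 11.0400 43.6000] k=[5 13 11 2 1 0 10 42]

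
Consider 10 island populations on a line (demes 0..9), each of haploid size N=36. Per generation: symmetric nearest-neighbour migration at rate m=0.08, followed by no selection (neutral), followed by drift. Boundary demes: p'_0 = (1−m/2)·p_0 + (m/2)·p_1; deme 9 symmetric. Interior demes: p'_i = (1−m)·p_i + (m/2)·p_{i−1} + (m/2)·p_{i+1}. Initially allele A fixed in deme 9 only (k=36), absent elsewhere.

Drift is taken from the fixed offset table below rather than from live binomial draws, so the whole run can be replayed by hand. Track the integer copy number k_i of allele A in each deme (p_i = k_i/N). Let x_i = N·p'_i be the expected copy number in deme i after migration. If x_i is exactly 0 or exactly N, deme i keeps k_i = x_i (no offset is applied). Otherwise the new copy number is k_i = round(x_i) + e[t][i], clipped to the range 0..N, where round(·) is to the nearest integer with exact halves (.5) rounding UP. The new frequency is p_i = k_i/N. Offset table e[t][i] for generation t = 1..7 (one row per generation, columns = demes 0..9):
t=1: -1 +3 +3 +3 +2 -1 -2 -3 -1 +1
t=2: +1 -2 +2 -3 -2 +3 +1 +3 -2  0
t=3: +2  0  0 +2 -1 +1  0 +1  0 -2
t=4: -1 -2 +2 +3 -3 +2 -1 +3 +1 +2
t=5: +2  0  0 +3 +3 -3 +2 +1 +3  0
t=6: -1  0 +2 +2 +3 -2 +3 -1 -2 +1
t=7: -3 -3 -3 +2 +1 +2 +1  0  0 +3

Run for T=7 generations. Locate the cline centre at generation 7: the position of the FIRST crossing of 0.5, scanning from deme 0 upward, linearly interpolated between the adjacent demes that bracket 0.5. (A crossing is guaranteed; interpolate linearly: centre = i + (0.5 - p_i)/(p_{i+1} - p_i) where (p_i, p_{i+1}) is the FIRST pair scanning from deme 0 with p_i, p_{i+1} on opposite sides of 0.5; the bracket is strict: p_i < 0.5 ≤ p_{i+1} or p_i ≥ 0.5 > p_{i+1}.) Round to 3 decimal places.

t=0: k=[0 0 0 0 0 0 0 0 0 36]
t=1: x=[0.0000 0.0000 0.0000 0.0000 0.0000 0.0000 0.0000 0.0000 1.4400 34.5600] k=[0 0 0 0 0 0 0 0 0 36]
t=2: x=[0.0000 0.0000 0.0000 0.0000 0.0000 0.0000 0.0000 0.0000 1.4400 34.5600] k=[0 0 0 0 0 0 0 0 0 35]
t=3: x=[0.0000 0.0000 0.0000 0.0000 0.0000 0.0000 0.0000 0.0000 1.4000 33.6000] k=[0 0 0 0 0 0 0 0 1 32]
t=4: x=[0.0000 0.0000 0.0000 0.0000 0.0000 0.0000 0.0000 0.0400 2.2000 30.7600] k=[0 0 0 0 0 0 0 3 3 33]
t=5: x=[0.0000 0.0000 0.0000 0.0000 0.0000 0.0000 0.1200 2.8800 4.2000 31.8000] k=[0 0 0 0 0 0 2 4 7 32]
t=6: x=[0.0000 0.0000 0.0000 0.0000 0.0000 0.0800 2.0000 4.0400 7.8800 31.0000] k=[0 0 0 0 0 0 5 3 6 32]
t=7: x=[0.0000 0.0000 0.0000 0.0000 0.0000 0.2000 4.7200 3.2000 6.9200 30.9600] k=[0 0 0 0 0 2 6 3 7 34]

8.407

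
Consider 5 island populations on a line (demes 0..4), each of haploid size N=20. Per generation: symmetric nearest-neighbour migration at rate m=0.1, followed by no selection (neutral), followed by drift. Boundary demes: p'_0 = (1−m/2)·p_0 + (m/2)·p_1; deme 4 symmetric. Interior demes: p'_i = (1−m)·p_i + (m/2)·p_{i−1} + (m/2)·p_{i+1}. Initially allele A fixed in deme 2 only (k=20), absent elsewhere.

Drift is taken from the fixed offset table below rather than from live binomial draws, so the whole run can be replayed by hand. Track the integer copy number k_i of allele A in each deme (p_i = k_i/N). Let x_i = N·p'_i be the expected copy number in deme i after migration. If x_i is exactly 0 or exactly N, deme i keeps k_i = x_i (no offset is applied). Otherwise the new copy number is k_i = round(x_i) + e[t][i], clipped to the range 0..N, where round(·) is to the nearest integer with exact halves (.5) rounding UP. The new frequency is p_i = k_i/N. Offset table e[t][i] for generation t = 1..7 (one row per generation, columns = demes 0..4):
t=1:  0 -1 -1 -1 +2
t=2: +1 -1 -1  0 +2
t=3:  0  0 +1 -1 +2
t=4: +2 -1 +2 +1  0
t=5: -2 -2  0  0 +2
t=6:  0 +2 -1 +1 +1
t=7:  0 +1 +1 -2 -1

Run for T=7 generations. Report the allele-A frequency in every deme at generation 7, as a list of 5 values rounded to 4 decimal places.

t=0: k=[0 0 20 0 0]
t=1: x=[0.0000 1.0000 18.0000 1.0000 0.0000] k=[0 0 17 0 0]
t=2: x=[0.0000 0.8500 15.3000 0.8500 0.0000] k=[0 0 14 1 0]
t=3: x=[0.0000 0.7000 12.6500 1.6000 0.0500] k=[0 1 14 1 2]
t=4: x=[0.0500 1.6000 12.7000 1.7000 1.9500] k=[2 1 15 3 2]
t=5: x=[1.9500 1.7500 13.7000 3.5500 2.0500] k=[0 0 14 4 4]
t=6: x=[0.0000 0.7000 12.8000 4.5000 4.0000] k=[0 3 12 6 5]
t=7: x=[0.1500 3.3000 11.2500 6.2500 5.0500] k=[0 4 12 4 4]

[0.0000, 0.2000, 0.6000, 0.2000, 0.2000]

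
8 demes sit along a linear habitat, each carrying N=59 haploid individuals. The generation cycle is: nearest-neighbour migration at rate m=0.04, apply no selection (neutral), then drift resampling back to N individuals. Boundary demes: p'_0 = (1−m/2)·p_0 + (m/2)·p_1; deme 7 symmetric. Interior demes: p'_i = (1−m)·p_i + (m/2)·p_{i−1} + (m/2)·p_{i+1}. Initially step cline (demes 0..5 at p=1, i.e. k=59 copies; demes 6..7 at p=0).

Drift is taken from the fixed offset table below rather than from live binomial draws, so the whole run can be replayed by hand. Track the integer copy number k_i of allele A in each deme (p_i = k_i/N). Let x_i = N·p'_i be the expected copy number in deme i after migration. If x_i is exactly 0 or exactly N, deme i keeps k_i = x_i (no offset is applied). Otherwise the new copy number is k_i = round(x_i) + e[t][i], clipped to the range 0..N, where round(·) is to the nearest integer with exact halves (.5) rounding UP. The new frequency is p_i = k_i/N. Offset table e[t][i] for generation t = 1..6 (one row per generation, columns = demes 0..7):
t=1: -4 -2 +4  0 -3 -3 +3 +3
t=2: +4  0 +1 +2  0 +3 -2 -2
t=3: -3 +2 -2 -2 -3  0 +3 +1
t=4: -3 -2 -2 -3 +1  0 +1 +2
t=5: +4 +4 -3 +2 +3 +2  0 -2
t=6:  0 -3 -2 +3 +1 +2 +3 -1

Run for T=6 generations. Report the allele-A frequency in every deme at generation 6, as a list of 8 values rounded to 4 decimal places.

t=0: k=[59 59 59 59 59 59 0 0]
t=1: x=[59.0000 59.0000 59.0000 59.0000 59.0000 57.8200 1.1800 0.0000] k=[59 59 59 59 59 55 4 0]
t=2: x=[59.0000 59.0000 59.0000 59.0000 58.9200 54.0600 4.9400 0.0800] k=[59 59 59 59 59 57 3 0]
t=3: x=[59.0000 59.0000 59.0000 59.0000 58.9600 55.9600 4.0200 0.0600] k=[59 59 59 59 56 56 7 1]
t=4: x=[59.0000 59.0000 59.0000 58.9400 56.0600 55.0200 7.8600 1.1200] k=[59 59 59 56 57 55 9 3]
t=5: x=[59.0000 59.0000 58.9400 56.0800 56.9400 54.1200 9.8000 3.1200] k=[59 59 56 58 59 56 10 1]
t=6: x=[59.0000 58.9400 56.1000 57.9800 58.9200 55.1400 10.7400 1.1800] k=[59 56 54 59 59 57 14 0]

[1.0000, 0.9492, 0.9153, 1.0000, 1.0000, 0.9661, 0.2373, 0.0000]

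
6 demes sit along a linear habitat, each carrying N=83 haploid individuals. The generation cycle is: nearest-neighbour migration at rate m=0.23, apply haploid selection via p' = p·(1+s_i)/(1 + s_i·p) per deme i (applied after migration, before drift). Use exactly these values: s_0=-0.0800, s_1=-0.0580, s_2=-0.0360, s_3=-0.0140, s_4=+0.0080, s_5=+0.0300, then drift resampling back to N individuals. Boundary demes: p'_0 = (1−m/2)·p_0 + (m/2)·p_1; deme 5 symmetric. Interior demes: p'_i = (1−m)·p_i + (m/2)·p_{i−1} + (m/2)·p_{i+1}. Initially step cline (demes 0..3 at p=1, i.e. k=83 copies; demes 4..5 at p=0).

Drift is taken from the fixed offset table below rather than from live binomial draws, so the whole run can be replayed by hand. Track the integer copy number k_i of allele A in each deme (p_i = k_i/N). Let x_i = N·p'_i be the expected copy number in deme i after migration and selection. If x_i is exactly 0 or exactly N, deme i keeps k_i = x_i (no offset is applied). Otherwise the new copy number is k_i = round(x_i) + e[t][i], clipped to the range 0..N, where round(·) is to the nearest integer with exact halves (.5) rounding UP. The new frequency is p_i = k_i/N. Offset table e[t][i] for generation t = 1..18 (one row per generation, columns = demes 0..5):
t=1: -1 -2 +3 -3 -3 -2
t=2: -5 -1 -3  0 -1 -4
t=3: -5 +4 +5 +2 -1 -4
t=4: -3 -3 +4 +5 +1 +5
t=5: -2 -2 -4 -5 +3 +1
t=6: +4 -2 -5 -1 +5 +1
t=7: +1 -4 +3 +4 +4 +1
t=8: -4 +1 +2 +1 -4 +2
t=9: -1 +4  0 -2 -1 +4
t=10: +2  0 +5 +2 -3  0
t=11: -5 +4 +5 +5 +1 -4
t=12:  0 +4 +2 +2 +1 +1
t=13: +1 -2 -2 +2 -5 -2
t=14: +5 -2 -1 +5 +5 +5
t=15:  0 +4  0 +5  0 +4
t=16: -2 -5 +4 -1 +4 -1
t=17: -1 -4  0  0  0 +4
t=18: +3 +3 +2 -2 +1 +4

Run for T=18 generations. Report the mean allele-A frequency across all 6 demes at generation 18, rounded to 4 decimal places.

0.7671

t=0: k=[83 83 83 83 0 0]
t=1: x=[83.0000 83.0000 83.0000 73.3353 9.6125 0.0000] k=[83 83 83 70 7 0]
t=2: x=[83.0000 83.0000 81.4502 64.0446 13.5300 0.8289] k=[83 83 78 64 13 0]
t=3: x=[83.0000 82.3899 76.7566 59.5083 17.4797 1.5390] k=[83 83 82 62 16 0]
t=4: x=[83.0000 82.8779 79.7008 58.7688 19.5689 1.8939] k=[83 80 83 64 21 7]
t=5: x=[82.6251 80.5520 80.3785 61.0129 24.4723 8.8408] k=[81 79 76 56 27 10]
t=6: x=[80.5817 78.6449 73.7479 54.7026 28.5290 12.2607] k=[83 77 69 54 34 13]
t=7: x=[82.2505 76.4168 67.7437 53.1561 34.0449 15.7895] k=[83 72 71 57 38 17]
t=8: x=[81.6268 72.6194 69.0855 56.1696 37.9341 19.8581] k=[78 74 71 57 34 22]
t=9: x=[77.0990 73.6297 69.3213 55.7074 35.4267 23.8796] k=[76 78 69 54 34 28]
t=10: x=[75.6931 76.3800 67.8615 53.1561 35.7721 29.2474] k=[78 76 73 55 33 29]
t=11: x=[77.3462 75.4866 70.9010 54.2758 35.2315 30.0241] k=[72 79 76 59 36 26]
t=12: x=[72.0356 77.5537 74.1029 58.0648 37.6589 27.6927] k=[72 82 76 60 39 29]
t=13: x=[72.4028 79.9915 74.5765 59.1863 40.4302 30.7197] k=[73 78 73 61 35 29]
t=14: x=[72.8556 76.5010 71.8457 59.1511 37.4637 30.2560] k=[78 75 71 64 42 35]
t=15: x=[77.2226 74.4369 70.2647 62.0550 43.8898 36.4080] k=[77 78 70 67 44 40]
t=16: x=[76.6425 76.6220 70.1827 64.4981 46.3482 41.0731] k=[75 72 74 63 50 40]
t=17: x=[74.0080 72.0180 72.1642 62.5535 50.5027 41.7633] k=[73 68 72 63 51 46]
t=18: x=[71.6314 68.3272 70.1108 62.4377 51.9600 47.1780] k=[75 71 72 60 53 51]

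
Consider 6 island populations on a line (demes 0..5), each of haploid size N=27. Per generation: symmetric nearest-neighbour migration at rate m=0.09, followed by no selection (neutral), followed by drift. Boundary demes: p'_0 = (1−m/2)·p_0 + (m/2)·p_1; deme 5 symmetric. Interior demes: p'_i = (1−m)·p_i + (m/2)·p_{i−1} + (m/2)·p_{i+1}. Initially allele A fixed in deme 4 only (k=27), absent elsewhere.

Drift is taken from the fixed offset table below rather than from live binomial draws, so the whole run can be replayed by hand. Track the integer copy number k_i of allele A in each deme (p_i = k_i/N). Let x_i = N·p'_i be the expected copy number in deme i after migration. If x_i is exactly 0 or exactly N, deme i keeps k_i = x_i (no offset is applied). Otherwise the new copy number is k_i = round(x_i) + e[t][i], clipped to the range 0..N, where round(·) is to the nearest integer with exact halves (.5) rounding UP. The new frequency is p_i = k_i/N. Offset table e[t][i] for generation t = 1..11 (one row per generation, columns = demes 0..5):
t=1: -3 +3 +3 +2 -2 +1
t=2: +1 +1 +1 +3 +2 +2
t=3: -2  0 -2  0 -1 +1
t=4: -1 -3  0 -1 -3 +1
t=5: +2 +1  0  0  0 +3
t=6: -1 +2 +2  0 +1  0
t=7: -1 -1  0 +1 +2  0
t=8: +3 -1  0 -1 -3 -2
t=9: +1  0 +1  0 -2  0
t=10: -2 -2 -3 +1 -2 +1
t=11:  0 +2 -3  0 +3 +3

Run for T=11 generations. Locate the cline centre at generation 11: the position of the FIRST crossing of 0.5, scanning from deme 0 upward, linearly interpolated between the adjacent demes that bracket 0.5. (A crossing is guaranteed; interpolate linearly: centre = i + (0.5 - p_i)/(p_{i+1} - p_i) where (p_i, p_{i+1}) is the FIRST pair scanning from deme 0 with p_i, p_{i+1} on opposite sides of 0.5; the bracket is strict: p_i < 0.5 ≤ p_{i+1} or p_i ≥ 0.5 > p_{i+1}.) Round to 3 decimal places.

t=0: k=[0 0 0 0 27 0]
t=1: x=[0.0000 0.0000 0.0000 1.2150 24.5700 1.2150] k=[0 0 0 3 23 2]
t=2: x=[0.0000 0.0000 0.1350 3.7650 21.1550 2.9450] k=[0 0 1 7 23 5]
t=3: x=[0.0000 0.0450 1.2250 7.4500 21.4700 5.8100] k=[0 0 0 7 20 7]
t=4: x=[0.0000 0.0000 0.3150 7.2700 18.8300 7.5850] k=[0 0 0 6 16 9]
t=5: x=[0.0000 0.0000 0.2700 6.1800 15.2350 9.3150] k=[0 0 0 6 15 12]
t=6: x=[0.0000 0.0000 0.2700 6.1350 14.4600 12.1350] k=[0 0 2 6 15 12]
t=7: x=[0.0000 0.0900 2.0900 6.2250 14.4600 12.1350] k=[0 0 2 7 16 12]
t=8: x=[0.0000 0.0900 2.1350 7.1800 15.4150 12.1800] k=[0 0 2 6 12 10]
t=9: x=[0.0000 0.0900 2.0900 6.0900 11.6400 10.0900] k=[0 0 3 6 10 10]
t=10: x=[0.0000 0.1350 3.0000 6.0450 9.8200 10.0000] k=[0 0 0 7 8 11]
t=11: x=[0.0000 0.0000 0.3150 6.7300 8.0900 10.8650] k=[0 0 0 7 11 14]

4.833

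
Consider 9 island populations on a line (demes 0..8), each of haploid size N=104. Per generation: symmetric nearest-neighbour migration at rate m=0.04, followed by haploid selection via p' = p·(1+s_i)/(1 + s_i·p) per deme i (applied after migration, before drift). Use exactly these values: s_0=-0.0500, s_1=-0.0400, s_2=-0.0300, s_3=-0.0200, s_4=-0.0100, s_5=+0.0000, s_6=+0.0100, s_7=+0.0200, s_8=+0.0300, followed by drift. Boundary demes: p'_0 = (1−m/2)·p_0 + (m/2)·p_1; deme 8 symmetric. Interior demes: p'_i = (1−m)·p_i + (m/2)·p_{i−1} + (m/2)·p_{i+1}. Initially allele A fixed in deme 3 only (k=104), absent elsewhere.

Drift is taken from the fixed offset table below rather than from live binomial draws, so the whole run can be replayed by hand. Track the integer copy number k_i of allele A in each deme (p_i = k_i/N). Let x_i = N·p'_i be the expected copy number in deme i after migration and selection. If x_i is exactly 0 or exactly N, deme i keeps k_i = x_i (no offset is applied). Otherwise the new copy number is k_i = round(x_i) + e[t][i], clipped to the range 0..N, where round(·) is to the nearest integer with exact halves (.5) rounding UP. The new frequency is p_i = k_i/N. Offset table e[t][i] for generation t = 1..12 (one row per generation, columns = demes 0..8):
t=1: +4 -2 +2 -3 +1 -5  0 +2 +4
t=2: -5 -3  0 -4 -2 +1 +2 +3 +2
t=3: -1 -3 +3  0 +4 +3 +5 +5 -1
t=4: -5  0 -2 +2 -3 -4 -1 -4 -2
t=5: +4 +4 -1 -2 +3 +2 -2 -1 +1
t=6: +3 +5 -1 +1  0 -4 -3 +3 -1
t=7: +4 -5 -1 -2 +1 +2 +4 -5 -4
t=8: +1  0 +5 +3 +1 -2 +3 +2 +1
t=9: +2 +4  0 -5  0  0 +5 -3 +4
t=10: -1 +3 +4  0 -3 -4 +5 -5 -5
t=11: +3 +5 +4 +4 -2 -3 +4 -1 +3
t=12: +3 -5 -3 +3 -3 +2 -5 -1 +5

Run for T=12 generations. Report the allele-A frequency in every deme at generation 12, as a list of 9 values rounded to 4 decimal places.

t=0: k=[0 0 0 104 0 0 0 0 0]
t=1: x=[0.0000 0.0000 2.0188 99.7586 2.0596 0.0000 0.0000 0.0000 0.0000] k=[0 0 4 97 3 0 0 0 0]
t=2: x=[0.0000 0.0768 5.6160 93.0639 4.7740 0.0600 0.0000 0.0000 0.0000] k=[0 0 6 89 3 1 0 0 0]
t=3: x=[0.0000 0.1152 7.3297 85.3123 4.6353 1.0200 0.0202 0.0000 0.0000] k=[0 0 10 85 9 4 5 0 0]
t=4: x=[0.0000 0.1920 10.9968 81.6273 10.3261 4.1200 4.9265 0.1020 0.0000] k=[0 0 9 84 7 0 4 0 0]
t=5: x=[0.0000 0.1728 10.0403 80.5956 8.3227 0.2200 3.8770 0.0816 0.0000] k=[0 4 9 79 11 2 2 0 0]
t=6: x=[0.0760 3.8652 10.0208 75.8269 12.0723 2.1800 1.9792 0.0408 0.0000] k=[3 9 9 77 12 0 0 3 0]
t=7: x=[2.9685 8.5540 10.0793 73.9098 12.9457 0.2400 0.0606 2.9360 0.0618] k=[7 4 9 72 14 2 4 0 0]
t=8: x=[6.6151 4.0000 9.8842 69.1132 14.7920 2.2800 3.9173 0.0816 0.0000] k=[8 4 15 72 16 0 7 2 0]
t=9: x=[7.5528 4.1348 15.5136 69.2743 16.6589 0.4600 6.8232 2.1004 0.0412] k=[10 8 16 64 17 0 12 0 4]
t=10: x=[9.5075 7.8969 16.3754 61.5936 17.4535 0.5800 11.6223 0.3264 4.0330] k=[9 11 20 62 14 0 17 0 0]
t=11: x=[8.6255 10.7404 20.1603 59.6870 14.5537 0.6200 16.4574 0.3468 0.0000] k=[12 16 24 64 13 0 20 0 0]
t=12: x=[11.5430 15.5329 24.0719 61.6739 13.6404 0.6600 19.3563 0.4080 0.0000] k=[15 11 21 65 11 3 14 0 0]

[0.1442, 0.1058, 0.2019, 0.6250, 0.1058, 0.0288, 0.1346, 0.0000, 0.0000]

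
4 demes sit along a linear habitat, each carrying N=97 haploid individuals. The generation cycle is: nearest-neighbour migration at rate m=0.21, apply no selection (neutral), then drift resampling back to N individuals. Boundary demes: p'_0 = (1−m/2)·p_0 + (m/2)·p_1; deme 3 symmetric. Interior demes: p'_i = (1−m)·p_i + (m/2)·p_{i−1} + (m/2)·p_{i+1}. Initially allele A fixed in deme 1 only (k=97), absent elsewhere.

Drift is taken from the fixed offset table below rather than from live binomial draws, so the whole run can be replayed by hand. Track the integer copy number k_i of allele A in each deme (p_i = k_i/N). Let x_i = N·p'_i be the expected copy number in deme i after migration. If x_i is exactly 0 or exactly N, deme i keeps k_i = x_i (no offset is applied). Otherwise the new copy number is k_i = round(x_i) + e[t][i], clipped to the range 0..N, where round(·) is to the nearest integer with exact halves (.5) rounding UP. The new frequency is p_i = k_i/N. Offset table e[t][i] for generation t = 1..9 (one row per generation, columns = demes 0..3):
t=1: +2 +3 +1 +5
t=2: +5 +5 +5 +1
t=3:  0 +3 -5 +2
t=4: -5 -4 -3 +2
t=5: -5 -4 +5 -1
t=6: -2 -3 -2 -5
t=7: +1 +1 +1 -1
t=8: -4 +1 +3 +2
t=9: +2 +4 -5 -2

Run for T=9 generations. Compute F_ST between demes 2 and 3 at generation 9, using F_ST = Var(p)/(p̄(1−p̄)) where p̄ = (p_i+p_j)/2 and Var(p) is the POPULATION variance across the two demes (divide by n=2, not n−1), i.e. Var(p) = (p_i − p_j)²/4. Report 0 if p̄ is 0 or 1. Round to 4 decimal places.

t=0: k=[0 97 0 0]
t=1: x=[10.1850 76.6300 10.1850 0.0000] k=[12 80 11 0]
t=2: x=[19.1400 65.6150 17.0900 1.1550] k=[24 71 22 2]
t=3: x=[28.9350 60.9200 25.0450 4.1000] k=[29 64 20 6]
t=4: x=[32.6750 55.7050 23.1500 7.4700] k=[28 52 20 9]
t=5: x=[30.5200 46.1200 22.2050 10.1550] k=[26 42 27 9]
t=6: x=[27.6800 38.7450 26.6850 10.8900] k=[26 36 25 6]
t=7: x=[27.0500 33.7950 24.1600 7.9950] k=[28 35 25 7]
t=8: x=[28.7350 33.2150 24.1600 8.8900] k=[25 34 27 11]
t=9: x=[25.9450 32.3200 26.0550 12.6800] k=[28 36 21 11]

0.0193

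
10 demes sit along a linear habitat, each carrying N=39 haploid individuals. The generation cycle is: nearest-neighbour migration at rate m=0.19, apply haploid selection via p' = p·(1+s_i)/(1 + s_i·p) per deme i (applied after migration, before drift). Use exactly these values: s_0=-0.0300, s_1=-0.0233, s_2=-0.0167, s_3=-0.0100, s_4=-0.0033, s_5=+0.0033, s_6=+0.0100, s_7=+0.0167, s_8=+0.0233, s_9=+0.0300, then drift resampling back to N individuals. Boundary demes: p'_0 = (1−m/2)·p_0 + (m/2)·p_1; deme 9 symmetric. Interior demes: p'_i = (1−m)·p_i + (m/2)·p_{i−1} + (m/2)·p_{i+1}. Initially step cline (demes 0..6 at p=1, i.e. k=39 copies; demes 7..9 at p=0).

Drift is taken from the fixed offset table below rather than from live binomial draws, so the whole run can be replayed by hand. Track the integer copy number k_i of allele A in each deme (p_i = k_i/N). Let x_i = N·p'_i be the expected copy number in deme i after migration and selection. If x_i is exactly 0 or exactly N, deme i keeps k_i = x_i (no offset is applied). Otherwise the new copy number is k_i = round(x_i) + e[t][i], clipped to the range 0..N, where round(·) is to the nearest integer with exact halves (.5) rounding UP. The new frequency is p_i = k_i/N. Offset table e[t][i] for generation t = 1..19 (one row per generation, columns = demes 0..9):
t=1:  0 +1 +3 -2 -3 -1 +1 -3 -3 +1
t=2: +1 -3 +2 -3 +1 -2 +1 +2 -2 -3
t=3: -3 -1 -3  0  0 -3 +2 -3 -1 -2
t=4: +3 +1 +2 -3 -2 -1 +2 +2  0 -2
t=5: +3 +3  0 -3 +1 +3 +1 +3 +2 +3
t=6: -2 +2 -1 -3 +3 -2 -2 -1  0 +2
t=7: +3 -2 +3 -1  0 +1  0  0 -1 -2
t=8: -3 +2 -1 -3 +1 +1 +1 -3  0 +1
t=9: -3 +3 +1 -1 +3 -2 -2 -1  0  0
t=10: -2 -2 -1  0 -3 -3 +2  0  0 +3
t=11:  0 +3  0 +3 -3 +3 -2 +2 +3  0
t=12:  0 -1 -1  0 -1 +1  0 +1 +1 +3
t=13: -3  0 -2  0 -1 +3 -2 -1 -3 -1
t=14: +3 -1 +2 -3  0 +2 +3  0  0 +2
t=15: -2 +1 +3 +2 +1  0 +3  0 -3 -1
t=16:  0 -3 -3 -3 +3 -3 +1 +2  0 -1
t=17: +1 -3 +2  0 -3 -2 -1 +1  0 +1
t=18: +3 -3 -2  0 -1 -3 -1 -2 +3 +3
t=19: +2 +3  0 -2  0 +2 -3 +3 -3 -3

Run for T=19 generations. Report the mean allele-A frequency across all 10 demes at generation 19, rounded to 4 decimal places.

0.6256

t=0: k=[39 39 39 39 39 39 39 0 0 0]
t=1: x=[39.0000 39.0000 39.0000 39.0000 39.0000 39.0000 35.3282 3.7609 0.0000 0.0000] k=[39 39 39 39 39 39 36 1 0 0]
t=2: x=[39.0000 39.0000 39.0000 39.0000 39.0000 38.7159 33.0106 4.2929 0.0972 0.0000] k=[39 39 39 39 39 37 34 6 0 0]
t=3: x=[39.0000 39.0000 39.0000 39.0000 38.8094 36.9115 31.6843 8.1967 0.5831 0.0000] k=[39 39 39 39 39 34 34 5 0 0]
t=4: x=[39.0000 39.0000 39.0000 39.0000 38.5234 34.4882 31.3066 7.3786 0.4859 0.0000] k=[39 39 39 39 37 33 33 9 0 0]
t=5: x=[39.0000 39.0000 39.0000 38.8081 36.8032 33.3958 30.7847 10.5520 0.8745 0.0000] k=[39 39 39 36 38 36 32 14 3 0]
t=6: x=[39.0000 39.0000 38.7102 36.4512 37.6156 35.8196 30.7350 14.8169 3.8390 0.2935] k=[39 39 38 33 39 34 29 14 4 2]
t=7: x=[39.0000 38.9027 37.5974 34.0014 37.9516 34.0143 28.1282 14.6261 4.8571 2.2519] k=[39 37 39 33 38 35 28 15 4 0]
t=8: x=[38.8042 37.3430 38.2273 34.0014 37.2344 34.6328 27.5108 15.3439 4.7604 0.3913] k=[36 39 37 31 38 36 29 12 5 1]
t=9: x=[36.2070 38.5138 36.5821 32.1786 37.1392 35.5354 28.1282 13.0937 5.3911 1.4199] k=[33 39 38 31 39 34 26 12 5 1]
t=10: x=[33.4261 38.3194 37.4044 32.3699 37.7610 33.7300 25.5179 12.8071 5.3911 1.4199] k=[31 36 36 32 35 31 28 13 5 4]
t=11: x=[31.2883 35.4496 35.5676 32.6115 34.3214 31.1157 26.9430 13.8124 5.7774 4.2046] k=[31 38 36 36 31 34 25 16 9 4]
t=12: x=[31.4819 37.1029 36.1458 35.4931 31.7405 32.8770 25.0892 16.3470 9.3528 4.5934] k=[31 36 35 35 31 34 25 17 10 8]
t=13: x=[31.2883 35.3528 35.0354 34.5808 31.6453 32.8770 25.1839 17.2542 10.6524 8.3829] k=[28 35 33 35 31 36 23 16 8 7]
t=14: x=[28.4320 34.0439 33.2985 34.3893 31.8357 34.3036 23.6627 16.0612 8.8212 7.2682] k=[31 33 35 31 32 36 27 16 9 9]
t=15: x=[30.9980 32.8793 34.3616 31.4138 32.2666 34.7774 26.8932 16.5376 9.8334 9.2063] k=[29 34 37 33 33 35 30 17 7 8]
t=16: x=[29.2540 33.7030 36.2929 33.3315 33.1736 34.3485 29.3126 17.4445 8.1931 8.0929] k=[29 31 33 30 36 31 30 19 8 7]
t=17: x=[28.9647 30.8490 32.4335 30.7900 34.9430 31.4002 29.1236 19.1614 9.1098 7.2682] k=[30 28 34 31 32 29 28 20 9 8]
t=18: x=[29.5943 28.5810 33.0607 31.3182 31.6002 29.2142 27.4162 19.8764 10.1217 8.2863] k=[33 26 31 31 31 26 26 18 13 11]
t=19: x=[32.1650 26.9445 30.4128 30.9359 30.5031 26.5030 25.3285 18.4459 13.4875 11.4273] k=[34 30 30 29 31 29 22 21 10 8]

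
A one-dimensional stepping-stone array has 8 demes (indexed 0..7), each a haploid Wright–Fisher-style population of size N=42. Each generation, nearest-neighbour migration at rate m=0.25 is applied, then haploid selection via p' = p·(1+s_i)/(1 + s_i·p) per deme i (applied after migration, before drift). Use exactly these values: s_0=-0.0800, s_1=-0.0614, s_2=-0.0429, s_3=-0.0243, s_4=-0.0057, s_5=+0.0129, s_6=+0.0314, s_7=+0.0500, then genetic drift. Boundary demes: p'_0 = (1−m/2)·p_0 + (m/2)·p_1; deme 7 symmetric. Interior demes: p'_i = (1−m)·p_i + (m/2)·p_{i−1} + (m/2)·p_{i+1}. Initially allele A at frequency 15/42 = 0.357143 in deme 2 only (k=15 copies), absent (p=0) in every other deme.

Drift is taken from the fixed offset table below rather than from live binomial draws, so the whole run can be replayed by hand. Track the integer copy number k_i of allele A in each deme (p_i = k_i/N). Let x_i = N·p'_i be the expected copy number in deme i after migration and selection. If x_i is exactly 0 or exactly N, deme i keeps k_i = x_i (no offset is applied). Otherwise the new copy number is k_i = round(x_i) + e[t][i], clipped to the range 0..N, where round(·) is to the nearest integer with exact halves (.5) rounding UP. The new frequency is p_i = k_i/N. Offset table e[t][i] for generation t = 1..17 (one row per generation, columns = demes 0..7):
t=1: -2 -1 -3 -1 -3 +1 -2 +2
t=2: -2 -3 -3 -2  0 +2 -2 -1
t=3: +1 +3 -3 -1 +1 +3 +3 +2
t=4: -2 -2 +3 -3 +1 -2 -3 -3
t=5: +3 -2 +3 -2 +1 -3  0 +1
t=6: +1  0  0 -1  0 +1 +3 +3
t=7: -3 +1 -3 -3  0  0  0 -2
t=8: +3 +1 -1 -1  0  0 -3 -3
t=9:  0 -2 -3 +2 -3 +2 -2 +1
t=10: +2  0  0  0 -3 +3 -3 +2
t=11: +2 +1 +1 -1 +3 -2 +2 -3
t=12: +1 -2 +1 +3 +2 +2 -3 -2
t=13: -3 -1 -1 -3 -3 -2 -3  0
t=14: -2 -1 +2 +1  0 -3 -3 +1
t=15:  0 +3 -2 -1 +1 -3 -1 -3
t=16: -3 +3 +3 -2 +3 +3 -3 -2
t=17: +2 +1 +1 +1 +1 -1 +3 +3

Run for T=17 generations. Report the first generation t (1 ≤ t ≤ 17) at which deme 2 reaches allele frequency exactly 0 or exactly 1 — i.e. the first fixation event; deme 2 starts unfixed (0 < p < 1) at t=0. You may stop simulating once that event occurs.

t=0: k=[0 0 15 0 0 0 0 0]
t=1: x=[0.0000 1.7647 10.8925 1.8314 0.0000 0.0000 0.0000 0.0000] k=[0 1 8 1 0 0 0 0]
t=2: x=[0.1150 1.6468 6.0203 1.7092 0.1243 0.0000 0.0000 0.0000] k=[0 0 3 0 0 0 0 0]
t=3: x=[0.0000 0.3522 2.1584 0.3660 0.0000 0.0000 0.0000 0.0000] k=[0 3 0 0 0 0 0 0]

3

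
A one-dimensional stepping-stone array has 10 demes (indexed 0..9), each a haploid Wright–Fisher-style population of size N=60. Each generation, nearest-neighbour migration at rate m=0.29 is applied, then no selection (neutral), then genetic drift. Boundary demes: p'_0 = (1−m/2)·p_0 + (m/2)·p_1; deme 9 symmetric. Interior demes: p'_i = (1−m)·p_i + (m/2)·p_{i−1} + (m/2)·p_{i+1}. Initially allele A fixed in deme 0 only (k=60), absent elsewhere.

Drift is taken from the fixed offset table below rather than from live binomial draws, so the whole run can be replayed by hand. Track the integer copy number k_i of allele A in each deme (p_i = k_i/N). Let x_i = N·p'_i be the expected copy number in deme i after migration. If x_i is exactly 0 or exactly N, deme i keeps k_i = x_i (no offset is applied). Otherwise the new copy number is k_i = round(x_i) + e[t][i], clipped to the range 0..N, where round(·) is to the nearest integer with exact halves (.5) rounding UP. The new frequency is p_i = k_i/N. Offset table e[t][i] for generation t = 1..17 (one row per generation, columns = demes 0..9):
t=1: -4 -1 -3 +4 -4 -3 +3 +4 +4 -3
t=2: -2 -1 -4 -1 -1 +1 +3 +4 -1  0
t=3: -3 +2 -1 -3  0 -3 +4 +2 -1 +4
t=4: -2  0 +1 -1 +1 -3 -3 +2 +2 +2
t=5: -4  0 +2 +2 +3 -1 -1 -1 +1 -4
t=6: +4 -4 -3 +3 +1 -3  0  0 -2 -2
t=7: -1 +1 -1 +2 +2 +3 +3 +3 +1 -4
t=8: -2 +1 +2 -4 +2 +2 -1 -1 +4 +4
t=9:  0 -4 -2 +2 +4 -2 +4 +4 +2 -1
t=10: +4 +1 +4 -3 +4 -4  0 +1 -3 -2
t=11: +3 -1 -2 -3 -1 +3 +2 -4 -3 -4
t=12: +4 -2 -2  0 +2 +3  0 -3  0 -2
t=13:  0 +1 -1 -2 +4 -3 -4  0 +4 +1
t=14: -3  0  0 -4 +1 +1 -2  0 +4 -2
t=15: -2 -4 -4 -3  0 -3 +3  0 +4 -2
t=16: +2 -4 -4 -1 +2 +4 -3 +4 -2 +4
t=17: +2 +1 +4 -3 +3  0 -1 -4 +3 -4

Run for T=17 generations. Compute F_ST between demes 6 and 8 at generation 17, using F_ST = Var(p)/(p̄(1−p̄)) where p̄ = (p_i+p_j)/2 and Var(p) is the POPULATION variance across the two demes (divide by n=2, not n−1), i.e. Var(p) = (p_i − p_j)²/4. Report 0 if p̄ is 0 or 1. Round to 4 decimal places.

t=0: k=[60 0 0 0 0 0 0 0 0 0]
t=1: x=[51.3000 8.7000 0.0000 0.0000 0.0000 0.0000 0.0000 0.0000 0.0000 0.0000] k=[47 8 0 0 0 0 0 0 0 0]
t=2: x=[41.3450 12.4950 1.1600 0.0000 0.0000 0.0000 0.0000 0.0000 0.0000 0.0000] k=[39 11 0 0 0 0 0 0 0 0]
t=3: x=[34.9400 13.4650 1.5950 0.0000 0.0000 0.0000 0.0000 0.0000 0.0000 0.0000] k=[32 15 1 0 0 0 0 0 0 0]
t=4: x=[29.5350 15.4350 2.8850 0.1450 0.0000 0.0000 0.0000 0.0000 0.0000 0.0000] k=[28 15 4 0 0 0 0 0 0 0]
t=5: x=[26.1150 15.2900 5.0150 0.5800 0.0000 0.0000 0.0000 0.0000 0.0000 0.0000] k=[22 15 7 3 0 0 0 0 0 0]
t=6: x=[20.9850 14.8550 7.5800 3.1450 0.4350 0.0000 0.0000 0.0000 0.0000 0.0000] k=[25 11 5 6 1 0 0 0 0 0]
t=7: x=[22.9700 12.1600 6.0150 5.1300 1.5800 0.1450 0.0000 0.0000 0.0000 0.0000] k=[22 13 5 7 4 3 0 0 0 0]
t=8: x=[20.6950 13.1450 6.4500 6.2750 4.2900 2.7100 0.4350 0.0000 0.0000 0.0000] k=[19 14 8 2 6 5 0 0 0 0]
t=9: x=[18.2750 13.8550 8.0000 3.4500 5.2750 4.4200 0.7250 0.0000 0.0000 0.0000] k=[18 10 6 5 9 2 5 0 0 0]
t=10: x=[16.8400 10.5800 6.4350 5.7250 7.4050 3.4500 3.8400 0.7250 0.0000 0.0000] k=[21 12 10 3 11 0 4 2 0 0]
t=11: x=[19.6950 13.0150 9.2750 5.1750 8.2450 2.1750 3.1300 2.0000 0.2900 0.0000] k=[23 12 7 2 7 5 5 0 0 0]
t=12: x=[21.4050 12.8700 7.0000 3.4500 5.9850 5.2900 4.2750 0.7250 0.0000 0.0000] k=[25 11 5 3 8 8 4 0 0 0]
t=13: x=[22.9700 12.1600 5.5800 4.0150 7.2750 7.4200 4.0000 0.5800 0.0000 0.0000] k=[23 13 5 2 11 4 0 1 0 0]
t=14: x=[21.5500 13.2900 5.7250 3.7400 8.6800 4.4350 0.7250 0.7100 0.1450 0.0000] k=[19 13 6 0 10 5 0 1 4 0]
t=15: x=[18.1300 12.8550 6.1450 2.3200 7.8250 5.0000 0.8700 1.2900 2.9850 0.5800] k=[16 9 2 0 8 2 4 1 7 0]
t=16: x=[14.9850 9.0000 2.7250 1.4500 5.9700 3.1600 3.2750 2.3050 5.1150 1.0150] k=[17 5 0 0 8 7 0 6 3 5]
t=17: x=[15.2600 6.0150 0.7250 1.1600 6.6950 6.1300 1.8850 4.6950 3.7250 4.7100] k=[17 7 5 0 10 6 1 1 7 1]

0.0402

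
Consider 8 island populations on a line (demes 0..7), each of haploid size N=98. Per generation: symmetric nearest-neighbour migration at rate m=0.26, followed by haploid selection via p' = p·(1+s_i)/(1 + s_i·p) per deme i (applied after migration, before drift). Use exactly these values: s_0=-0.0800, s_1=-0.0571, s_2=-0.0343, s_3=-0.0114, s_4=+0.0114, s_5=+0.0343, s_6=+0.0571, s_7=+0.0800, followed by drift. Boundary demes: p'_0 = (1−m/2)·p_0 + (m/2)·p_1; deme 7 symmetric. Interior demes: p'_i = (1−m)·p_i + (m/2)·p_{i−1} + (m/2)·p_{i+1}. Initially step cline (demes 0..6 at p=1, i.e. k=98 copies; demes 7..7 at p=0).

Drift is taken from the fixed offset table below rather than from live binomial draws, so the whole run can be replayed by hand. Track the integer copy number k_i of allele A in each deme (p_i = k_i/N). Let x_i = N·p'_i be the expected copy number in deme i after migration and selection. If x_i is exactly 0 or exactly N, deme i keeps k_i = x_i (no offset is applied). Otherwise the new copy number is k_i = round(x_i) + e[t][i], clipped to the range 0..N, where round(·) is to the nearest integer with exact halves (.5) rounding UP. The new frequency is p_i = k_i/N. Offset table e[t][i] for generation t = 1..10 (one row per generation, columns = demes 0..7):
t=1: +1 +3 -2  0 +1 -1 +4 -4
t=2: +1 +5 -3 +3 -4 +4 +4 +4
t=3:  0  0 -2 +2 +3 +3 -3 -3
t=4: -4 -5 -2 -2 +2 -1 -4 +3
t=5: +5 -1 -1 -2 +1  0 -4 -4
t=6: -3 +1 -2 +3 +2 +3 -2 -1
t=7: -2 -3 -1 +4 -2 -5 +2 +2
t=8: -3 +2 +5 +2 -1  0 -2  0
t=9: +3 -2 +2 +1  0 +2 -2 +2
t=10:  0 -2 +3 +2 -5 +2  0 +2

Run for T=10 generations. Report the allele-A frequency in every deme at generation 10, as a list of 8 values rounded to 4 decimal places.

[1.0000, 1.0000, 1.0000, 1.0000, 0.8980, 0.8980, 0.7347, 0.6939]

t=0: k=[98 98 98 98 98 98 98 0]
t=1: x=[98.0000 98.0000 98.0000 98.0000 98.0000 98.0000 85.8629 13.6176] k=[98 98 98 98 98 98 90 10]
t=2: x=[98.0000 98.0000 98.0000 98.0000 98.0000 96.9941 81.4191 21.6711] k=[98 98 98 98 98 98 85 26]
t=3: x=[98.0000 98.0000 98.0000 98.0000 98.0000 96.3651 79.8554 35.3909] k=[98 98 98 98 98 98 77 32]
t=4: x=[98.0000 98.0000 98.0000 98.0000 98.0000 95.3581 74.8754 39.6528] k=[98 98 98 98 98 94 71 43]
t=5: x=[98.0000 98.0000 98.0000 98.0000 97.4858 91.7308 71.4387 48.5237] k=[98 98 98 98 98 92 67 45]
t=6: x=[98.0000 98.0000 98.0000 98.0000 97.2287 89.7873 68.5465 49.7453] k=[98 98 98 98 98 93 67 49]
t=7: x=[98.0000 98.0000 98.0000 98.0000 97.3573 90.5067 69.1824 53.2169] k=[98 98 98 98 95 86 71 55]
t=8: x=[98.0000 98.0000 98.0000 97.6055 94.2610 85.5901 71.9458 58.9018] k=[98 98 98 98 93 86 70 59]
t=9: x=[98.0000 98.0000 98.0000 97.3426 92.7961 85.2097 71.7313 62.1962] k=[98 98 98 98 93 87 70 64]
t=10: x=[98.0000 98.0000 98.0000 97.3426 92.9248 85.9314 72.4916 66.4485] k=[98 98 98 98 88 88 72 68]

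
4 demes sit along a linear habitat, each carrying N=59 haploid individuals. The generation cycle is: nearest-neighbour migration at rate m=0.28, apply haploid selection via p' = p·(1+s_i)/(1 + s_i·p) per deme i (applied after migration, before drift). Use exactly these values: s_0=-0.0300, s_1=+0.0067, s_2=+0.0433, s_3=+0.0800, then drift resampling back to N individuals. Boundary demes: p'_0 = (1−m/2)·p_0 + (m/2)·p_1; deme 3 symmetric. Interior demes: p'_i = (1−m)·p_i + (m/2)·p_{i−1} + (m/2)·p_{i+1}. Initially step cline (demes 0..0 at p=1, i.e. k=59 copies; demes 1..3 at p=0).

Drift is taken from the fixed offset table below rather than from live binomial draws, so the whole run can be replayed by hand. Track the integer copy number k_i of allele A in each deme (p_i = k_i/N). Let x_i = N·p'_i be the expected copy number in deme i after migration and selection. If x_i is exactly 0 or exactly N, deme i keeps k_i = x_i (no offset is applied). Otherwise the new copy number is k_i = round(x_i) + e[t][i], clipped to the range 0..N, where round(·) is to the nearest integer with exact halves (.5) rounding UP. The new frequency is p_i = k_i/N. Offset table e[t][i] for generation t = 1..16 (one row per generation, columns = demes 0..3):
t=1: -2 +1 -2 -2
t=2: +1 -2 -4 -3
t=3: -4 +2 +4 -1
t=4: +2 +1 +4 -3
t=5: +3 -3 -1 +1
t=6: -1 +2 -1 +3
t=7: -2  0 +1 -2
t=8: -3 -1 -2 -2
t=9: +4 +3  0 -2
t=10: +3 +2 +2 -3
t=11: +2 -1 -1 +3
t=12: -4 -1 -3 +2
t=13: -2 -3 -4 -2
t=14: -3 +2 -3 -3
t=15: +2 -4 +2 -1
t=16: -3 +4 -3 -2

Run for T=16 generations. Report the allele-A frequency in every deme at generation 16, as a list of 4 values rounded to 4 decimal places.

[0.2373, 0.2881, 0.1356, 0.1017]

t=0: k=[59 0 0 0]
t=1: x=[50.5212 8.3075 0.0000 0.0000] k=[49 9 0 0]
t=2: x=[43.0480 13.4091 1.3133 0.0000] k=[44 11 0 0]
t=3: x=[38.9791 14.1517 1.6049 0.0000] k=[35 16 6 0]
t=4: x=[31.8943 17.3417 6.8113 0.9062] k=[34 18 11 0]
t=5: x=[31.3129 19.3467 10.8092 1.6597] k=[34 16 10 3]
t=6: x=[31.0323 17.7628 10.2130 4.2753] k=[30 20 9 7]
t=7: x=[28.1514 19.9481 10.6243 7.7855] k=[26 20 12 6]
t=8: x=[24.7215 19.8078 12.6973 7.3193] k=[22 19 11 5]
t=9: x=[21.1648 18.3844 11.6718 6.2576] k=[25 21 12 4]
t=10: x=[24.0051 20.3890 12.5538 5.4915] k=[27 22 15 2]
t=11: x=[25.8568 21.8117 14.6212 4.1043] k=[28 21 14 7]
t=12: x=[26.5745 21.0904 14.4577 8.5261] k=[23 20 11 11]
t=13: x=[22.1570 19.2465 12.6768 11.7054] k=[20 16 9 10]
t=14: x=[19.0451 15.6567 10.4804 10.5083] k=[16 18 7 8]
t=15: x=[15.9234 16.2585 8.9985 8.3993] k=[18 12 11 7]
t=16: x=[16.7917 12.7667 10.9531 8.0820] k=[14 17 8 6]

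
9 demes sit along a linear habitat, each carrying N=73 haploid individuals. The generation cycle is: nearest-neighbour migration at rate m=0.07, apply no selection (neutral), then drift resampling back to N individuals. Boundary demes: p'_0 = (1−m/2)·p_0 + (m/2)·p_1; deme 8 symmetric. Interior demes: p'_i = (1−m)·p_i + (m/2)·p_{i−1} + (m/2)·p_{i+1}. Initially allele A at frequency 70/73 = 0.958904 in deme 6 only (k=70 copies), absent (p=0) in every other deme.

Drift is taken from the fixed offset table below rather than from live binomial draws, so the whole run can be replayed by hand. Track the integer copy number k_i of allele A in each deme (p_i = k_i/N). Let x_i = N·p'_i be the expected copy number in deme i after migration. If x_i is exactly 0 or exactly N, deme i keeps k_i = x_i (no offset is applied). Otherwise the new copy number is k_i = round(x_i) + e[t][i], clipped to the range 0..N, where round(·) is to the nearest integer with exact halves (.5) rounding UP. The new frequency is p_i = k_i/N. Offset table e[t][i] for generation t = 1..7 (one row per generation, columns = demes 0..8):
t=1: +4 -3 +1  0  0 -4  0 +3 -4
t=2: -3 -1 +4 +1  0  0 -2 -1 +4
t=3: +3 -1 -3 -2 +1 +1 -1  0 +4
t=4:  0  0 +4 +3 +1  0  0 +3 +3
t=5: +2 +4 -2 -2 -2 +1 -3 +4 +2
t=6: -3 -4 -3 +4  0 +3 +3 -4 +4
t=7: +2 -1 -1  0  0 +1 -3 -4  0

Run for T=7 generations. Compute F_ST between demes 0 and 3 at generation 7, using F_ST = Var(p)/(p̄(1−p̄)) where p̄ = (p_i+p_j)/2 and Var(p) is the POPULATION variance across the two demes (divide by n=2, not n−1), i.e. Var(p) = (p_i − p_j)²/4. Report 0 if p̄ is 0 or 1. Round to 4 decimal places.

0.0355

t=0: k=[0 0 0 0 0 0 70 0 0]
t=1: x=[0.0000 0.0000 0.0000 0.0000 0.0000 2.4500 65.1000 2.4500 0.0000] k=[0 0 0 0 0 0 65 5 0]
t=2: x=[0.0000 0.0000 0.0000 0.0000 0.0000 2.2750 60.6250 6.9250 0.1750] k=[0 0 0 0 0 2 59 6 4]
t=3: x=[0.0000 0.0000 0.0000 0.0000 0.0700 3.9250 55.1500 7.7850 4.0700] k=[0 0 0 0 1 5 54 8 8]
t=4: x=[0.0000 0.0000 0.0000 0.0350 1.1050 6.5750 50.6750 9.6100 8.0000] k=[0 0 0 3 2 7 51 13 11]
t=5: x=[0.0000 0.0000 0.1050 2.8600 2.2100 8.3650 48.1300 14.2600 11.0700] k=[0 0 0 1 0 9 45 18 13]
t=6: x=[0.0000 0.0000 0.0350 0.9300 0.3500 9.9450 42.7950 18.7700 13.1750] k=[0 0 0 5 0 13 46 15 17]
t=7: x=[0.0000 0.0000 0.1750 4.6500 0.6300 13.7000 43.7600 16.1550 16.9300] k=[0 0 0 5 1 15 41 12 17]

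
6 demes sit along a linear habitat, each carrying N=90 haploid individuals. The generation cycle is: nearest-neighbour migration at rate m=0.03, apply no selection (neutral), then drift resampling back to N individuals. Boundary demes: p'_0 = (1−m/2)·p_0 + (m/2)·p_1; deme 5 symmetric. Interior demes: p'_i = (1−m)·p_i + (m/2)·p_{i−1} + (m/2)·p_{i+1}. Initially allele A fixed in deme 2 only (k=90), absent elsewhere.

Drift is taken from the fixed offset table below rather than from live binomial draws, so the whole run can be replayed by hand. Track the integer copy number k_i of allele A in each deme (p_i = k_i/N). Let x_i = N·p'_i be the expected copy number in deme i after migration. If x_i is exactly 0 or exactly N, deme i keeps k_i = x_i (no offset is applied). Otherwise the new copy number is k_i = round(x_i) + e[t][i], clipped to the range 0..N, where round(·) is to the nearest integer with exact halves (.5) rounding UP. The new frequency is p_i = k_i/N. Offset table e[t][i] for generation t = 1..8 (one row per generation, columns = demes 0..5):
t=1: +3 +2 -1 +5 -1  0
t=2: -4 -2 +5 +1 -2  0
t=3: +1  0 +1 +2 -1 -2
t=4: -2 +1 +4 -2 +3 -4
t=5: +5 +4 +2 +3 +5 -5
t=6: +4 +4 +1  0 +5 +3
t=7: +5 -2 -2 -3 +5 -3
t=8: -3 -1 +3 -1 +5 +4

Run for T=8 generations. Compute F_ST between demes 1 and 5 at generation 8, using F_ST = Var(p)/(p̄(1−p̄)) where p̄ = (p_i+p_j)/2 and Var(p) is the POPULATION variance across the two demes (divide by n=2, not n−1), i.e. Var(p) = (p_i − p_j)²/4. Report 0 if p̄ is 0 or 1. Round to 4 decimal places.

0.0343

t=0: k=[0 0 90 0 0 0]
t=1: x=[0.0000 1.3500 87.3000 1.3500 0.0000 0.0000] k=[0 3 86 6 0 0]
t=2: x=[0.0450 4.2000 83.5550 7.1100 0.0900 0.0000] k=[0 2 89 8 0 0]
t=3: x=[0.0300 3.2750 86.4800 9.0950 0.1200 0.0000] k=[1 3 87 11 0 0]
t=4: x=[1.0300 4.2300 84.6000 11.9750 0.1650 0.0000] k=[0 5 89 10 3 0]
t=5: x=[0.0750 6.1850 86.5550 11.0800 3.0600 0.0450] k=[5 10 89 14 8 0]
t=6: x=[5.0750 11.1100 86.6900 15.0350 7.9700 0.1200] k=[9 15 88 15 13 3]
t=7: x=[9.0900 16.0050 85.8100 16.0650 12.8800 3.1500] k=[14 14 84 13 18 0]
t=8: x=[14.0000 15.0500 81.8850 14.1400 17.6550 0.2700] k=[11 14 85 13 23 4]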